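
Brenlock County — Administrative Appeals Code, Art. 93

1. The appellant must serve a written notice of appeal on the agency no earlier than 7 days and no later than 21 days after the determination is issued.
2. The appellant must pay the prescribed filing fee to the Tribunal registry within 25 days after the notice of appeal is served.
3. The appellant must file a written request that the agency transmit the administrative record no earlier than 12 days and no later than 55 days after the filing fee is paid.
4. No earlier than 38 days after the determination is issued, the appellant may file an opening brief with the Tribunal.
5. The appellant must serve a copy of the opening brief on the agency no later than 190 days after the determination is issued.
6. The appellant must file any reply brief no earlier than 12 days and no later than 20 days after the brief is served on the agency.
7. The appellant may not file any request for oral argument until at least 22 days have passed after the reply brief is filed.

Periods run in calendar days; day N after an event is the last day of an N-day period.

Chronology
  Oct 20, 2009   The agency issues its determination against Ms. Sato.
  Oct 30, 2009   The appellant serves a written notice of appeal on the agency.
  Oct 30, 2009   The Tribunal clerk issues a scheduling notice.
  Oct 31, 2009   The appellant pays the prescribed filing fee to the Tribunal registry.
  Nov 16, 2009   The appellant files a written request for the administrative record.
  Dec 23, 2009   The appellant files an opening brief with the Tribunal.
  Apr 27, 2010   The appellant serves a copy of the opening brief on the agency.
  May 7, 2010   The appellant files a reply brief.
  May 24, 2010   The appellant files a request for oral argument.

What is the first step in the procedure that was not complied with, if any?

Step 6

Step 1: the window is 7–21 days after Oct 20, 2009 (when the determination is issued), so Oct 27, 2009 through Nov 10, 2009; Oct 30, 2009 falls inside that range.
Step 2: 25 days after Oct 30, 2009 (when the notice of appeal is served) is Nov 24, 2009; Oct 31, 2009 is within that limit.
Step 3: the window is 12–55 days after Oct 31, 2009 (when the filing fee is paid), so Nov 12, 2009 through Dec 25, 2009; done Nov 16, 2009, which is between those dates.
Step 4: the earliest permitted date is 38 days after Oct 20, 2009 (when the determination is issued), i.e. Nov 27, 2009; Dec 23, 2009 is on or after that date.
Step 5: 190 days after Oct 20, 2009 (when the determination is issued) is Apr 28, 2010; Apr 27, 2010 is within that limit.
Step 6: the window is 12–20 days after Apr 27, 2010 (when the brief is served on the agency), so May 9, 2010 through May 17, 2010; May 7, 2010 is 2 days too early.
Later steps need not be reached.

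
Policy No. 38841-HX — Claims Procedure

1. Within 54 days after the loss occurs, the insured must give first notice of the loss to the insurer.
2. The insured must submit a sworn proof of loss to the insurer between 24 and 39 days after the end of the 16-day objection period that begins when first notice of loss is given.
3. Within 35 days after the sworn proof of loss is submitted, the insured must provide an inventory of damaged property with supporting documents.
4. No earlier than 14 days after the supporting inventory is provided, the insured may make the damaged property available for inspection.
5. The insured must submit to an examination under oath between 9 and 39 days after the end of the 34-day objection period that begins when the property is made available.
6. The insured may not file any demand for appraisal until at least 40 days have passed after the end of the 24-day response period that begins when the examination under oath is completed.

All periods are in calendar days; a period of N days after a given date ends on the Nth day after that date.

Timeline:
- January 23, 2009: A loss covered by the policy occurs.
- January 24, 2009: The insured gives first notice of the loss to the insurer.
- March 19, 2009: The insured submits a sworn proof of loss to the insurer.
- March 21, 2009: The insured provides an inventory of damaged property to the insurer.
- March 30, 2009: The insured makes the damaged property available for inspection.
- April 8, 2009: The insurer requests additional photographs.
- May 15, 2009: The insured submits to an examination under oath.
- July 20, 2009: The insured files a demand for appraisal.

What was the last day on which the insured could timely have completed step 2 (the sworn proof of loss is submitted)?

First notice of loss is given on January 24, 2009; the 16-day objection period therefore ends February 9, 2009, and step 2 runs from that date. The window is 24–39 days after February 9, 2009; it closes on March 20, 2009.

March 20, 2009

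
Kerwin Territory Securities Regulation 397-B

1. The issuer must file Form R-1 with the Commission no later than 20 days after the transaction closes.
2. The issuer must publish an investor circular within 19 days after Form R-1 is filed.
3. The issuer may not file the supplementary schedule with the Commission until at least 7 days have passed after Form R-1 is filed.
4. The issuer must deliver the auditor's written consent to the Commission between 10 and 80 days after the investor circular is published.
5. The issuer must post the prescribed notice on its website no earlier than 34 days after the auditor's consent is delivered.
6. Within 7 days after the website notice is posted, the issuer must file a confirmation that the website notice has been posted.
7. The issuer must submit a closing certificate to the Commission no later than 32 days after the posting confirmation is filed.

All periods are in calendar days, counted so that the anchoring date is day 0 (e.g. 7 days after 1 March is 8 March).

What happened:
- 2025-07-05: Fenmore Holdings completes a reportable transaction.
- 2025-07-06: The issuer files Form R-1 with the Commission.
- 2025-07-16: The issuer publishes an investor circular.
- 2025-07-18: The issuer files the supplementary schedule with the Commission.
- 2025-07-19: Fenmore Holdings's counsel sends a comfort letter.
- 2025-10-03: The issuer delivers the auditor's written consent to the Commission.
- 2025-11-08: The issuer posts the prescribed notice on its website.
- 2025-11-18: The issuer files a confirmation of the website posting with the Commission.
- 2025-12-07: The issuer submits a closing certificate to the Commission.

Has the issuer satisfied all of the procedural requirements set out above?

Step 1 — counting 20 days from 2025-07-05 (when the transaction closes) gives a deadline of 2025-07-25; completed 2025-07-06, before the deadline.
Step 2 — counting 19 days from 2025-07-06 (when Form R-1 is filed) gives a deadline of 2025-07-25; done 2025-07-16 — timely.
Step 3 — must wait 7 days from 2025-07-06 (when Form R-1 is filed), so not before 2025-07-13; done 2025-07-18 — permitted.
Step 4 — 10 and 80 days from 2025-07-16 (when the investor circular is published) are 2025-07-26 and 2025-10-04 respectively; done 2025-10-03, which is between those dates.
Step 5 — must wait 34 days from 2025-10-03 (when the auditor's consent is delivered), so not before 2025-11-06; 2025-11-08 is on or after that date.
Step 6 — counting 7 days from 2025-11-08 (when the website notice is posted) gives a deadline of 2025-11-15; done 2025-11-18 — 3 days late.
No need to go further; step 6 was not satisfied.

No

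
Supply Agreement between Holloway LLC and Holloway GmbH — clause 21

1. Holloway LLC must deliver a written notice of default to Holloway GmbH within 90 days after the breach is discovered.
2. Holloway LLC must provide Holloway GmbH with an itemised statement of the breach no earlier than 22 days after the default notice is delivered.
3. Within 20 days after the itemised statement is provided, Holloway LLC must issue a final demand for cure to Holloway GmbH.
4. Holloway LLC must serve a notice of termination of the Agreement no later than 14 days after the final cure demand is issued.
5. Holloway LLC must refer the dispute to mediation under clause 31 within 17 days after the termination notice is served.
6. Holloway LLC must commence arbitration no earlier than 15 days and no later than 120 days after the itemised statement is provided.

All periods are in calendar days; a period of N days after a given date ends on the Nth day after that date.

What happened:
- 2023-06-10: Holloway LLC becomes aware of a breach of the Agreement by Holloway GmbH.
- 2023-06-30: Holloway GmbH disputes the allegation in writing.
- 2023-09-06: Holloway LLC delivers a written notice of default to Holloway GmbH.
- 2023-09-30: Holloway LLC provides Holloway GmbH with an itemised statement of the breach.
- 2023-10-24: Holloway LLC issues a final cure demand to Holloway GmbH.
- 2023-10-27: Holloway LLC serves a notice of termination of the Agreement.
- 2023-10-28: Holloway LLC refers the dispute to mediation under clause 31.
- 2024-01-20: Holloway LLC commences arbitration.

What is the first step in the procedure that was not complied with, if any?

Step 3

Step 1: 90 days after 2023-06-10 (when the breach is discovered) is 2023-09-08; completed 2023-09-06, before the deadline.
Step 2: the earliest permitted date is 22 days after 2023-09-06 (when the default notice is delivered), i.e. 2023-09-28; done 2023-09-30 — permitted.
Step 3: 20 days after 2023-09-30 (when the itemised statement is provided) is 2023-10-20; not done until 2023-10-24, 4 days after the deadline.
Later steps need not be reached.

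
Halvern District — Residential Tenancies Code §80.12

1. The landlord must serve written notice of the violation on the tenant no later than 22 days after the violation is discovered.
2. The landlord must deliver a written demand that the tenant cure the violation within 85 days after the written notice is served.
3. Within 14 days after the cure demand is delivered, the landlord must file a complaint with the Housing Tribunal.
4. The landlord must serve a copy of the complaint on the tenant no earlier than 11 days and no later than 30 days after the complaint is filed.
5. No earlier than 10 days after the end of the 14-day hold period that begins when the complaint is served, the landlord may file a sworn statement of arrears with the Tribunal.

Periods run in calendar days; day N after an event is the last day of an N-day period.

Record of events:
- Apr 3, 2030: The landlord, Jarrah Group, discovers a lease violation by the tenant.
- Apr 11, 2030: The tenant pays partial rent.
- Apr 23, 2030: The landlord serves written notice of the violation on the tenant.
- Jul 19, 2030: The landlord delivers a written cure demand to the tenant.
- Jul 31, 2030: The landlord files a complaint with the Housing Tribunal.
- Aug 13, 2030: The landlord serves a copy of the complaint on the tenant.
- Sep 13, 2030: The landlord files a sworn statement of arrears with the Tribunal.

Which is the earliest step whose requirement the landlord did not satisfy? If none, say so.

Step 2

Step 1: 22 days after Apr 3, 2030 (when the violation is discovered) is Apr 25, 2030; Apr 23, 2030 is within that limit.
Step 2: 85 days after Apr 23, 2030 (when the written notice is served) is Jul 17, 2030; Jul 19, 2030 misses that deadline by 2 days.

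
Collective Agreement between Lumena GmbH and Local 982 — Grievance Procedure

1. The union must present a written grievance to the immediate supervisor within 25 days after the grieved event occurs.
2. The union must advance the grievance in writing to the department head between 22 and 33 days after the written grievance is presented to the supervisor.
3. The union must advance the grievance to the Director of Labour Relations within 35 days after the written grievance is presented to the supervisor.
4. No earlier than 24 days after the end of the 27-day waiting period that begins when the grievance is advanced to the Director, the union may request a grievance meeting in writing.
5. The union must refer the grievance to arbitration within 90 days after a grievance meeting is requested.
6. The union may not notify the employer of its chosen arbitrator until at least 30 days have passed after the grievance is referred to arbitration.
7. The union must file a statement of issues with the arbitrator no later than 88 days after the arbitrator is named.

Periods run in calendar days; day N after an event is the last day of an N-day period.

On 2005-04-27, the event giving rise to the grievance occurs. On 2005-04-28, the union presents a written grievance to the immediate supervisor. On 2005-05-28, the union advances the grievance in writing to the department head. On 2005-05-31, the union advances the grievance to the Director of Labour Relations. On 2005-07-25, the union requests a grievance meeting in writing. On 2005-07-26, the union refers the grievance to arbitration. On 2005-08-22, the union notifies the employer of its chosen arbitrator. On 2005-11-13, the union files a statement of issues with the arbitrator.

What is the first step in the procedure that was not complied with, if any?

Step 6

Step 1: 25 days after 2005-04-27 (when the grieved event occurs) is 2005-05-22; 2005-04-28 is within that limit.
Step 2: the window is 22–33 days after 2005-04-28 (when the written grievance is presented to the supervisor), so 2005-05-20 through 2005-05-31; done 2005-05-28, which is between those dates.
Step 3: 35 days after 2005-04-28 (when the written grievance is presented to the supervisor) is 2005-06-02; completed 2005-05-31, before the deadline.
Step 4: the earliest permitted date is 24 days after 2005-06-27 (end of the 27-day waiting period, which began when the grievance is advanced to the Director on 2005-05-31), i.e. 2005-07-21; done 2005-07-25, after the minimum wait.
Step 5: 90 days after 2005-07-25 (when a grievance meeting is requested) is 2005-10-23; 2005-07-26 is within that limit.
Step 6: the earliest permitted date is 30 days after 2005-07-26 (when the grievance is referred to arbitration), i.e. 2005-08-25; 2005-08-22 is 3 days before the earliest permitted date.
The analysis stops there.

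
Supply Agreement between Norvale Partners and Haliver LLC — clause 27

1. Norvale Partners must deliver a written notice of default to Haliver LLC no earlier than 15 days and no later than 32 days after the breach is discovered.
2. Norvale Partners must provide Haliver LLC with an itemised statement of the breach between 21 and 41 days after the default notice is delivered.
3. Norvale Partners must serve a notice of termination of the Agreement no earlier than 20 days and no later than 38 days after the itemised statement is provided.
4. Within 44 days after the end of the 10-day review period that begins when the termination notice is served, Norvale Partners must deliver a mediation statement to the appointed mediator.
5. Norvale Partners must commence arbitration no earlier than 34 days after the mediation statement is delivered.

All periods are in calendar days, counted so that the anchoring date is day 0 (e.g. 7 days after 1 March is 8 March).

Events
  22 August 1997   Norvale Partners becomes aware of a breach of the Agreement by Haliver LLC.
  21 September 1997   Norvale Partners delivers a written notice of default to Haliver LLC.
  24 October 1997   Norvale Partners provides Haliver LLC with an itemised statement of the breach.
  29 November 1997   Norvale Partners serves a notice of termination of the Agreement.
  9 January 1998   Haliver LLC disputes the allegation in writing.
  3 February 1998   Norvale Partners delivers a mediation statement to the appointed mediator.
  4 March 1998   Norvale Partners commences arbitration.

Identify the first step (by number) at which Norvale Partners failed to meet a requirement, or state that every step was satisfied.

Step 1 — 15 and 32 days from 22 August 1997 (when the breach is discovered) are 6 September 1997 and 23 September 1997 respectively; 21 September 1997 falls inside that range.
Step 2 — 21 and 41 days from 21 September 1997 (when the default notice is delivered) are 12 October 1997 and 1 November 1997 respectively; 24 October 1997 falls inside that range.
Step 3 — 20 and 38 days from 24 October 1997 (when the itemised statement is provided) are 13 November 1997 and 1 December 1997 respectively; 29 November 1997 falls inside that range.
Step 4 — counting 44 days from 9 December 1997 (end of the 10-day review period, which began when the termination notice is served on 29 November 1997) gives a deadline of 22 January 1998; done 3 February 1998 — 12 days late.

Step 4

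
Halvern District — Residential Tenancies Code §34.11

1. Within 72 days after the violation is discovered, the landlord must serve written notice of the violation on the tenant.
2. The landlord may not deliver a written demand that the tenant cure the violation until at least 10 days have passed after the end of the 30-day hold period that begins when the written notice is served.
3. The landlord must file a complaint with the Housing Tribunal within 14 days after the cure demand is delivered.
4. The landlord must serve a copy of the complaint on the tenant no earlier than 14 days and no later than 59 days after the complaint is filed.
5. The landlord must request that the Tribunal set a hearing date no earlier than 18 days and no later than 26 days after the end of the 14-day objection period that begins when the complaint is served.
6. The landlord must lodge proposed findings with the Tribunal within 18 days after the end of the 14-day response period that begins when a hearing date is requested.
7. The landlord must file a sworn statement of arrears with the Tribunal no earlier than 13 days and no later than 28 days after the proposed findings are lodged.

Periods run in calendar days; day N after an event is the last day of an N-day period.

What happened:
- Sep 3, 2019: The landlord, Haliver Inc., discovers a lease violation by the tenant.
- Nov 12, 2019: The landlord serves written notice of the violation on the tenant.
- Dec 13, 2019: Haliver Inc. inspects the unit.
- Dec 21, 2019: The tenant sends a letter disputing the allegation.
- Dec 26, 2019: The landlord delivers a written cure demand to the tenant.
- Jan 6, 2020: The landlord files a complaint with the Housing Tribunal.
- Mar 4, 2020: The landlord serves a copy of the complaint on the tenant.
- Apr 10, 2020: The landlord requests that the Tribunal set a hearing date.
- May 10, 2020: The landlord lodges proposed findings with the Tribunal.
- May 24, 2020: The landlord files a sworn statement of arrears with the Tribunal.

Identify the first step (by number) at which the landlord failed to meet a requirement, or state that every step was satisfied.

Step 1: 72 days after Sep 3, 2019 (when the violation is discovered) is Nov 14, 2019; Nov 12, 2019 is within that limit.
Step 2: the earliest permitted date is 10 days after Dec 12, 2019 (end of the 30-day hold period, which began when the written notice is served on Nov 12, 2019), i.e. Dec 22, 2019; done Dec 26, 2019 — permitted.
Step 3: 14 days after Dec 26, 2019 (when the cure demand is delivered) is Jan 9, 2020; Jan 6, 2020 is within that limit.
Step 4: the window is 14–59 days after Jan 6, 2020 (when the complaint is filed), so Jan 20, 2020 through Mar 5, 2020; done Mar 4, 2020 — within the window.
Step 5: the window is 18–26 days after Mar 18, 2020 (end of the 14-day objection period, which began when the complaint is served on Mar 4, 2020), so Apr 5, 2020 through Apr 13, 2020; Apr 10, 2020 falls inside that range.
Step 6: 18 days after Apr 24, 2020 (end of the 14-day response period, which began when a hearing date is requested on Apr 10, 2020) is May 12, 2020; May 10, 2020 is within that limit.
Step 7: the window is 13–28 days after May 10, 2020 (when the proposed findings are lodged), so May 23, 2020 through Jun 7, 2020; done May 24, 2020 — within the window.

None — every step was satisfied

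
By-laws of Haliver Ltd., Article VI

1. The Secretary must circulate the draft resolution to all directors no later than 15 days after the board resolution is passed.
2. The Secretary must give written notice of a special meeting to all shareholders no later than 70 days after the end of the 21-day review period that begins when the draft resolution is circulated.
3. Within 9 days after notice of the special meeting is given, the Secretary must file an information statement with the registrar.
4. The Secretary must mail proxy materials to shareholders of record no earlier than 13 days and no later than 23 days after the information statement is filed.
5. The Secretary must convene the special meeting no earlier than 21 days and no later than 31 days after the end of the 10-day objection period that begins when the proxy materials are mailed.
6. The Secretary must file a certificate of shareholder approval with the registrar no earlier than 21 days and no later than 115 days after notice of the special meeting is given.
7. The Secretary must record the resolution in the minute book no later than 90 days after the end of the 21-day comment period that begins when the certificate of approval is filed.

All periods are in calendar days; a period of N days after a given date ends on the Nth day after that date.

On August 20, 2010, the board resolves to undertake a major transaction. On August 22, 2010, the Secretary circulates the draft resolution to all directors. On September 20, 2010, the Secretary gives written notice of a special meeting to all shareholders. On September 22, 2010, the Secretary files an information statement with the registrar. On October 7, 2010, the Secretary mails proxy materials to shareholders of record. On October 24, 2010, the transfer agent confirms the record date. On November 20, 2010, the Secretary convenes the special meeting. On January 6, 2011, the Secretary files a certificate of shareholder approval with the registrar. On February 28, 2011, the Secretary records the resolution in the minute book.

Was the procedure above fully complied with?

Step 1 — counting 15 days from August 20, 2010 (when the board resolution is passed) gives a deadline of September 4, 2010; completed August 22, 2010, before the deadline.
Step 2 — counting 70 days from September 12, 2010 (end of the 21-day review period, which began when the draft resolution is circulated on August 22, 2010) gives a deadline of November 21, 2010; completed September 20, 2010, before the deadline.
Step 3 — counting 9 days from September 20, 2010 (when notice of the special meeting is given) gives a deadline of September 29, 2010; completed September 22, 2010, before the deadline.
Step 4 — 13 and 23 days from September 22, 2010 (when the information statement is filed) are October 5, 2010 and October 15, 2010 respectively; October 7, 2010 falls inside that range.
Step 5 — 21 and 31 days from October 17, 2010 (end of the 10-day objection period, which began when the proxy materials are mailed on October 7, 2010) are November 7, 2010 and November 17, 2010 respectively; done November 20, 2010 — 3 days after the window closed.

No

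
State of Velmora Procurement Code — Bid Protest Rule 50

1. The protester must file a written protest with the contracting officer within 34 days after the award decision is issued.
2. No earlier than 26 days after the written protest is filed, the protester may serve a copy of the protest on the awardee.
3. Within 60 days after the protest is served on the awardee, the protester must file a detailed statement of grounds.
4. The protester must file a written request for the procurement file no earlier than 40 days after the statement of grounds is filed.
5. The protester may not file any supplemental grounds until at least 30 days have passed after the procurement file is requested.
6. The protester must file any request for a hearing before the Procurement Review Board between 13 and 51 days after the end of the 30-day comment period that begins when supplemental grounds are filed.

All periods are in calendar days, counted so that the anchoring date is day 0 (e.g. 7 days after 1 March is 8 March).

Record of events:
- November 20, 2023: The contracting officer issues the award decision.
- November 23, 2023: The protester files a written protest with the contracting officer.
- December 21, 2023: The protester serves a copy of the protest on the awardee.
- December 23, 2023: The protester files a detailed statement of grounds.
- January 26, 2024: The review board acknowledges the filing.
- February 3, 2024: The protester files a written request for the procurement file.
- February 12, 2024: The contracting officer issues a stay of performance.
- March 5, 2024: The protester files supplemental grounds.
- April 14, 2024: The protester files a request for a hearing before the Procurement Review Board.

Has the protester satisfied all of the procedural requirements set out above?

No

Step 1: 34 days after November 20, 2023 (when the award decision is issued) is December 24, 2023; November 23, 2023 is within that limit.
Step 2: the earliest permitted date is 26 days after November 23, 2023 (when the written protest is filed), i.e. December 19, 2023; done December 21, 2023, after the minimum wait.
Step 3: 60 days after December 21, 2023 (when the protest is served on the awardee) is February 19, 2024; December 23, 2023 is within that limit.
Step 4: the earliest permitted date is 40 days after December 23, 2023 (when the statement of grounds is filed), i.e. February 1, 2024; February 3, 2024 is on or after that date.
Step 5: the earliest permitted date is 30 days after February 3, 2024 (when the procurement file is requested), i.e. March 4, 2024; done March 5, 2024, after the minimum wait.
Step 6: the window is 13–51 days after April 4, 2024 (end of the 30-day comment period, which began when supplemental grounds are filed on March 5, 2024), so April 17, 2024 through May 25, 2024; done April 14, 2024 — 3 days before the window opened.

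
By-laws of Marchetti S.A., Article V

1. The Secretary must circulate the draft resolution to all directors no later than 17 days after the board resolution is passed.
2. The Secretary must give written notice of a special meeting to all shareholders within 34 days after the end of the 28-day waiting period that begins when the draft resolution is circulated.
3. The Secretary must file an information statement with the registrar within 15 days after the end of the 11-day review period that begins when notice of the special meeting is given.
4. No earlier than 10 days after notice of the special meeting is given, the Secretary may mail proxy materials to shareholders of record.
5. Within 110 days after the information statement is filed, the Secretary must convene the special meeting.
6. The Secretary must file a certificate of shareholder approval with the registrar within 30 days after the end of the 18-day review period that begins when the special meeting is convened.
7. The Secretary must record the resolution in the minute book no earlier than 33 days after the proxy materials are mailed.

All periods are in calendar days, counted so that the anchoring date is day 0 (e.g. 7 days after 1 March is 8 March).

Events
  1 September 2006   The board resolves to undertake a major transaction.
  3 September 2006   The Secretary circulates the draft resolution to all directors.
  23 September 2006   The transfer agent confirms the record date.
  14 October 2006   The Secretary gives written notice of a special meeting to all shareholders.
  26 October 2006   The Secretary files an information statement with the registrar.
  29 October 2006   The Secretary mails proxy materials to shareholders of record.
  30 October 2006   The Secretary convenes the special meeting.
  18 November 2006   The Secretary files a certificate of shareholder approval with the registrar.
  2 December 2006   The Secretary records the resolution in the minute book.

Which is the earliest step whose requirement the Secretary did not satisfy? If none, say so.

None — every step was satisfied

(1) due by 1 September 2006 + 17 days = 18 September 2006; done 3 September 2006 — timely.
(2) due by 1 October 2006 + 34 days = 4 November 2006; 14 October 2006 is within that limit.
(3) due by 25 October 2006 + 15 days = 9 November 2006; done 26 October 2006 — timely.
(4) permitted from 14 October 2006 + 10 days = 24 October 2006 onward; done 29 October 2006, after the minimum wait.
(5) due by 26 October 2006 + 110 days = 13 February 2007; 30 October 2006 is within that limit.
(6) due by 17 November 2006 + 30 days = 17 December 2006; completed 18 November 2006, before the deadline.
(7) permitted from 29 October 2006 + 33 days = 1 December 2006 onward; done 2 December 2006, after the minimum wait.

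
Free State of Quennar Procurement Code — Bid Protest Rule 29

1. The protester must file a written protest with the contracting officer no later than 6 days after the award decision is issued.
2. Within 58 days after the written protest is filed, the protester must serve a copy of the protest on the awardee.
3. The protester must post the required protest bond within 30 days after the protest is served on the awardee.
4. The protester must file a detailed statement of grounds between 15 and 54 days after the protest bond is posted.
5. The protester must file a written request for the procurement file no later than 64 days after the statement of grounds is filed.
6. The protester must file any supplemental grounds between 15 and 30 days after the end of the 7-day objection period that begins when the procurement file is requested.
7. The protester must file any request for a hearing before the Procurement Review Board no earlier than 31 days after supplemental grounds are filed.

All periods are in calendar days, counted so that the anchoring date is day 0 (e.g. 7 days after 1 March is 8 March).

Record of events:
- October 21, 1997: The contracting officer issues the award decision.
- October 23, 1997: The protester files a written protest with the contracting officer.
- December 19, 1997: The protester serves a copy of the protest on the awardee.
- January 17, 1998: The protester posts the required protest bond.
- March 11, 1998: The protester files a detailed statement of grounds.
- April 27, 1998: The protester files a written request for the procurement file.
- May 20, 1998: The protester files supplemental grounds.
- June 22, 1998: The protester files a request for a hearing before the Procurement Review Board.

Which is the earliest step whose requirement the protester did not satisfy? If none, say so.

Step 1 — counting 6 days from October 21, 1997 (when the award decision is issued) gives a deadline of October 27, 1997; completed October 23, 1997, before the deadline.
Step 2 — counting 58 days from October 23, 1997 (when the written protest is filed) gives a deadline of December 20, 1997; completed December 19, 1997, before the deadline.
Step 3 — counting 30 days from December 19, 1997 (when the protest is served on the awardee) gives a deadline of January 18, 1998; done January 17, 1998 — timely.
Step 4 — 15 and 54 days from January 17, 1998 (when the protest bond is posted) are February 1, 1998 and March 12, 1998 respectively; March 11, 1998 falls inside that range.
Step 5 — counting 64 days from March 11, 1998 (when the statement of grounds is filed) gives a deadline of May 14, 1998; completed April 27, 1998, before the deadline.
Step 6 — 15 and 30 days from May 4, 1998 (end of the 7-day objection period, which began when the procurement file is requested on April 27, 1998) are May 19, 1998 and June 3, 1998 respectively; done May 20, 1998 — within the window.
Step 7 — must wait 31 days from May 20, 1998 (when supplemental grounds are filed), so not before June 20, 1998; June 22, 1998 is on or after that date.

None — every step was satisfied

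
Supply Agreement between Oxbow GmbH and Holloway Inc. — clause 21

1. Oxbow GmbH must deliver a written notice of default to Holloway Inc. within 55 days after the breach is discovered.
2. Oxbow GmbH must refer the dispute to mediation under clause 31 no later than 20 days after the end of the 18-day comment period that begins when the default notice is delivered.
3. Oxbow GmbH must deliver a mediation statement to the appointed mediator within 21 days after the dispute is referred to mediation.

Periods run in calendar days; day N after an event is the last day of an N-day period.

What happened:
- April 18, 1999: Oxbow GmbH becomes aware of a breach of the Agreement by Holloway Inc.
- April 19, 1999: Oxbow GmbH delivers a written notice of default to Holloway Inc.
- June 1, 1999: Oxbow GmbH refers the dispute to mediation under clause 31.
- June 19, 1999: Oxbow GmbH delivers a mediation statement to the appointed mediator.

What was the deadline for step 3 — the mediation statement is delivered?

Step 3 runs from June 1, 1999, when the dispute is referred to mediation. 21 days after June 1, 1999 is June 22, 1999.

June 22, 1999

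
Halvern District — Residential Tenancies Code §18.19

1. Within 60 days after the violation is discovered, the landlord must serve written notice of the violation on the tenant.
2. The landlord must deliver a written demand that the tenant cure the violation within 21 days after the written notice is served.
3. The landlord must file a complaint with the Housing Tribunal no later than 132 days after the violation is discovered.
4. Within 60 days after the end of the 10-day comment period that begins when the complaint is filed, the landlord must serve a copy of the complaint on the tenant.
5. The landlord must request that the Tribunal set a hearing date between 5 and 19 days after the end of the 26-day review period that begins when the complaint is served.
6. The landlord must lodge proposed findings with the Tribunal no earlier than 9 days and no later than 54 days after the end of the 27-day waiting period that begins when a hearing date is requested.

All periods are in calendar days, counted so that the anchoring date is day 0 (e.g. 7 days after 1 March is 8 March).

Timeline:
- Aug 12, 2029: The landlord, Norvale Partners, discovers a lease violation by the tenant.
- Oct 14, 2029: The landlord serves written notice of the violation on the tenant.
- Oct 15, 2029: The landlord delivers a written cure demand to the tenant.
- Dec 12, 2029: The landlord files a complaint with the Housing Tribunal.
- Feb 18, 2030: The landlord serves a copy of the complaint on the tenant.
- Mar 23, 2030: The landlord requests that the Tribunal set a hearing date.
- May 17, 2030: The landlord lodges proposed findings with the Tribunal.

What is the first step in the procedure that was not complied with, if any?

Step 1

Step 1: 60 days after Aug 12, 2029 (when the violation is discovered) is Oct 11, 2029; Oct 14, 2029 misses that deadline by 3 days.
That is the first point of non-compliance.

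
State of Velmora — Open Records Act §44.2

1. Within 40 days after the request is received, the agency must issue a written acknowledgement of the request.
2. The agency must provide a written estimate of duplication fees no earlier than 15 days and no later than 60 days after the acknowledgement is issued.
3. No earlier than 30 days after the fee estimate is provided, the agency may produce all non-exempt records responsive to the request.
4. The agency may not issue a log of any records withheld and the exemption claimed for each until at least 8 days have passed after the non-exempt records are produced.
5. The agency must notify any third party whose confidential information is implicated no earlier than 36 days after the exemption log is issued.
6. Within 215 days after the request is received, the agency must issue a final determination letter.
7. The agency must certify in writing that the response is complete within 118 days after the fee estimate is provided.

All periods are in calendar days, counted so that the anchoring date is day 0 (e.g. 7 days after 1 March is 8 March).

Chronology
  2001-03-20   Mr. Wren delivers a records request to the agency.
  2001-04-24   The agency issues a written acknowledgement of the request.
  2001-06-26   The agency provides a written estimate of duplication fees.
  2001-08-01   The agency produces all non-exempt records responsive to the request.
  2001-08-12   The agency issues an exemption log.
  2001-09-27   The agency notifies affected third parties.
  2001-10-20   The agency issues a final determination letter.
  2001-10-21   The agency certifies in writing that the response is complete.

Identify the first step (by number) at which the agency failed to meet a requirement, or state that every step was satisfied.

Step 2

Step 1: 40 days after 2001-03-20 (when the request is received) is 2001-04-29; done 2001-04-24 — timely.
Step 2: the window is 15–60 days after 2001-04-24 (when the acknowledgement is issued), so 2001-05-09 through 2001-06-23; 2001-06-26 is 3 days past the end of the window.
The analysis stops there.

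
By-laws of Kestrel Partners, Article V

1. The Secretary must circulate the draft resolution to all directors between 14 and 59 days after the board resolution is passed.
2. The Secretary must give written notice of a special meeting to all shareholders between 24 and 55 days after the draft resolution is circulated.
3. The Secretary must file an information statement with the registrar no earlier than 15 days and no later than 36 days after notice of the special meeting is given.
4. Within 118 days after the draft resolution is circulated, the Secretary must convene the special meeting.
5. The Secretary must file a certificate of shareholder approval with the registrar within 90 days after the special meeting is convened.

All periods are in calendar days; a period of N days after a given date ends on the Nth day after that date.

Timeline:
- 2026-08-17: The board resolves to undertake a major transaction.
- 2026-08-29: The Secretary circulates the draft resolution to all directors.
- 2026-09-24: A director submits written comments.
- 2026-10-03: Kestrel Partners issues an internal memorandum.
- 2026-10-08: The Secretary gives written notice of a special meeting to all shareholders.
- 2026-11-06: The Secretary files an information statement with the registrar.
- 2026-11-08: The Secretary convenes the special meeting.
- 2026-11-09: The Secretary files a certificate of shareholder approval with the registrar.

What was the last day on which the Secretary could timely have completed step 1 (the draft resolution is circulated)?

Step 1 runs from 2026-08-17, when the board resolution is passed. The window is 14–59 days after 2026-08-17; it closes on 2026-10-15.

2026-10-15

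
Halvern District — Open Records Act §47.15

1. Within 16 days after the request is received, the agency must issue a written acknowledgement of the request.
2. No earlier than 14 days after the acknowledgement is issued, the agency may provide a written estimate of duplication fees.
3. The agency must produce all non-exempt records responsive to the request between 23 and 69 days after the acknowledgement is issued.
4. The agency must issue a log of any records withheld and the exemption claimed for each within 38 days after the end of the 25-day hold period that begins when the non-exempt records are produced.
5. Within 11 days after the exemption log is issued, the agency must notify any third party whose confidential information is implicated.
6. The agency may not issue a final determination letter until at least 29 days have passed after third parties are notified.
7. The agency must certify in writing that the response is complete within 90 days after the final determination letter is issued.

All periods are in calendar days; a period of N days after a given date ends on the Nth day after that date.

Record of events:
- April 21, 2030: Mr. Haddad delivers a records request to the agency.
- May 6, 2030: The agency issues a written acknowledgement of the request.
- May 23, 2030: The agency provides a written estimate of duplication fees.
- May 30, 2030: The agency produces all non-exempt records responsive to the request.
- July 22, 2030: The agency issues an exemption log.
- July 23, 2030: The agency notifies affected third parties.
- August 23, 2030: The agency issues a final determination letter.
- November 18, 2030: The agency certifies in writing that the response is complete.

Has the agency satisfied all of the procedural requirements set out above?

Yes

(1) due by April 21, 2030 + 16 days = May 7, 2030; done May 6, 2030 — timely.
(2) permitted from May 6, 2030 + 14 days = May 20, 2030 onward; May 23, 2030 is on or after that date.
(3) the permitted window runs from May 6, 2030 + 23 = May 29, 2030 to May 6, 2030 + 69 = July 14, 2030; done May 30, 2030 — within the window.
(4) due by June 24, 2030 + 38 days = August 1, 2030; done July 22, 2030 — timely.
(5) due by July 22, 2030 + 11 days = August 2, 2030; July 23, 2030 is within that limit.
(6) permitted from July 23, 2030 + 29 days = August 21, 2030 onward; August 23, 2030 is on or after that date.
(7) due by August 23, 2030 + 90 days = November 21, 2030; November 18, 2030 is within that limit.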